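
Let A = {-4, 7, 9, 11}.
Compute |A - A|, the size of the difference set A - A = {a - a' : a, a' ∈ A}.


A - A = {a - a' : a, a' ∈ A}; |A| = 4.
Bounds: 2|A|-1 ≤ |A - A| ≤ |A|² - |A| + 1, i.e. 7 ≤ |A - A| ≤ 13.
Note: 0 ∈ A - A always (from a - a). The set is symmetric: if d ∈ A - A then -d ∈ A - A.
Enumerate nonzero differences d = a - a' with a > a' (then include -d):
Positive differences: {2, 4, 11, 13, 15}
Full difference set: {0} ∪ (positive diffs) ∪ (negative diffs).
|A - A| = 1 + 2·5 = 11 (matches direct enumeration: 11).

|A - A| = 11


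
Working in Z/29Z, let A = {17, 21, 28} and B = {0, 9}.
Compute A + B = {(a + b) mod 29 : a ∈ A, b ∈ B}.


Work in Z/29Z: reduce every sum a + b modulo 29.
Enumerate all 6 pairs:
a = 17: 17+0=17, 17+9=26
a = 21: 21+0=21, 21+9=1
a = 28: 28+0=28, 28+9=8
Distinct residues collected: {1, 8, 17, 21, 26, 28}
|A + B| = 6 (out of 29 total residues).

A + B = {1, 8, 17, 21, 26, 28}


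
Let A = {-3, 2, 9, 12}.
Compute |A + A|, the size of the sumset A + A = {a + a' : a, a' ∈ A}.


A + A = {a + a' : a, a' ∈ A}; |A| = 4.
General bounds: 2|A| - 1 ≤ |A + A| ≤ |A|(|A|+1)/2, i.e. 7 ≤ |A + A| ≤ 10.
Lower bound 2|A|-1 is attained iff A is an arithmetic progression.
Enumerate sums a + a' for a ≤ a' (symmetric, so this suffices):
a = -3: -3+-3=-6, -3+2=-1, -3+9=6, -3+12=9
a = 2: 2+2=4, 2+9=11, 2+12=14
a = 9: 9+9=18, 9+12=21
a = 12: 12+12=24
Distinct sums: {-6, -1, 4, 6, 9, 11, 14, 18, 21, 24}
|A + A| = 10

|A + A| = 10


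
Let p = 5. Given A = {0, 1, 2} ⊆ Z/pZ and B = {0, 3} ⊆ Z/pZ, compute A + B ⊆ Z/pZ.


Work in Z/5Z: reduce every sum a + b modulo 5.
Enumerate all 6 pairs:
a = 0: 0+0=0, 0+3=3
a = 1: 1+0=1, 1+3=4
a = 2: 2+0=2, 2+3=0
Distinct residues collected: {0, 1, 2, 3, 4}
|A + B| = 5 (out of 5 total residues).

A + B = {0, 1, 2, 3, 4}


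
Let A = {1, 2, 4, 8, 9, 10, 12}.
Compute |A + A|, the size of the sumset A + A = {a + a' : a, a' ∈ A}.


A + A = {a + a' : a, a' ∈ A}; |A| = 7.
General bounds: 2|A| - 1 ≤ |A + A| ≤ |A|(|A|+1)/2, i.e. 13 ≤ |A + A| ≤ 28.
Lower bound 2|A|-1 is attained iff A is an arithmetic progression.
Enumerate sums a + a' for a ≤ a' (symmetric, so this suffices):
a = 1: 1+1=2, 1+2=3, 1+4=5, 1+8=9, 1+9=10, 1+10=11, 1+12=13
a = 2: 2+2=4, 2+4=6, 2+8=10, 2+9=11, 2+10=12, 2+12=14
a = 4: 4+4=8, 4+8=12, 4+9=13, 4+10=14, 4+12=16
a = 8: 8+8=16, 8+9=17, 8+10=18, 8+12=20
a = 9: 9+9=18, 9+10=19, 9+12=21
a = 10: 10+10=20, 10+12=22
a = 12: 12+12=24
Distinct sums: {2, 3, 4, 5, 6, 8, 9, 10, 11, 12, 13, 14, 16, 17, 18, 19, 20, 21, 22, 24}
|A + A| = 20

|A + A| = 20


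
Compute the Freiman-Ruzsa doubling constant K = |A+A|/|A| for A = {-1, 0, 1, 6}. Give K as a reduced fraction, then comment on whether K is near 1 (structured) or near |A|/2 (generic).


|A| = 4.
Compute A + A by enumerating all 16 pairs.
A + A = {-2, -1, 0, 1, 2, 5, 6, 7, 12}, so |A + A| = 9.
K = |A + A| / |A| = 9/4 (already in lowest terms) ≈ 2.2500.
Reference: AP of size 4 gives K = 7/4 ≈ 1.7500; a fully generic set of size 4 gives K ≈ 2.5000.

|A| = 4, |A + A| = 9, K = 9/4.


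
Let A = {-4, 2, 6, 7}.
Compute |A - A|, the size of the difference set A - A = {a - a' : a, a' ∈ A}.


A - A = {a - a' : a, a' ∈ A}; |A| = 4.
Bounds: 2|A|-1 ≤ |A - A| ≤ |A|² - |A| + 1, i.e. 7 ≤ |A - A| ≤ 13.
Note: 0 ∈ A - A always (from a - a). The set is symmetric: if d ∈ A - A then -d ∈ A - A.
Enumerate nonzero differences d = a - a' with a > a' (then include -d):
Positive differences: {1, 4, 5, 6, 10, 11}
Full difference set: {0} ∪ (positive diffs) ∪ (negative diffs).
|A - A| = 1 + 2·6 = 13 (matches direct enumeration: 13).

|A - A| = 13


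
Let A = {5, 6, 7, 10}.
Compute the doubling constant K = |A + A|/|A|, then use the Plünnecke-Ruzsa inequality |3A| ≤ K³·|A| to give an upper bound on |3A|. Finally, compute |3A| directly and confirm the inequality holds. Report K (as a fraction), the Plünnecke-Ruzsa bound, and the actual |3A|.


|A| = 4.
Step 1: Compute A + A by enumerating all 16 pairs.
A + A = {10, 11, 12, 13, 14, 15, 16, 17, 20}, so |A + A| = 9.
Step 2: Doubling constant K = |A + A|/|A| = 9/4 = 9/4 ≈ 2.2500.
Step 3: Plünnecke-Ruzsa gives |3A| ≤ K³·|A| = (2.2500)³ · 4 ≈ 45.5625.
Step 4: Compute 3A = A + A + A directly by enumerating all triples (a,b,c) ∈ A³; |3A| = 14.
Step 5: Check 14 ≤ 45.5625? Yes ✓.

K = 9/4, Plünnecke-Ruzsa bound K³|A| ≈ 45.5625, |3A| = 14, inequality holds.


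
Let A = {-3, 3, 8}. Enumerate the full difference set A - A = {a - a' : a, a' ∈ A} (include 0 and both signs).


A - A = {a - a' : a, a' ∈ A}.
Compute a - a' for each ordered pair (a, a'):
a = -3: -3--3=0, -3-3=-6, -3-8=-11
a = 3: 3--3=6, 3-3=0, 3-8=-5
a = 8: 8--3=11, 8-3=5, 8-8=0
Collecting distinct values (and noting 0 appears from a-a):
A - A = {-11, -6, -5, 0, 5, 6, 11}
|A - A| = 7

A - A = {-11, -6, -5, 0, 5, 6, 11}


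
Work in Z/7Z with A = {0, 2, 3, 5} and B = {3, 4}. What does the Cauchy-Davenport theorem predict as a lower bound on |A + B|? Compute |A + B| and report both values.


Cauchy-Davenport: |A + B| ≥ min(p, |A| + |B| - 1) for A, B nonempty in Z/pZ.
|A| = 4, |B| = 2, p = 7.
CD lower bound = min(7, 4 + 2 - 1) = min(7, 5) = 5.
Compute A + B mod 7 directly:
a = 0: 0+3=3, 0+4=4
a = 2: 2+3=5, 2+4=6
a = 3: 3+3=6, 3+4=0
a = 5: 5+3=1, 5+4=2
A + B = {0, 1, 2, 3, 4, 5, 6}, so |A + B| = 7.
Verify: 7 ≥ 5? Yes ✓.

CD lower bound = 5, actual |A + B| = 7.


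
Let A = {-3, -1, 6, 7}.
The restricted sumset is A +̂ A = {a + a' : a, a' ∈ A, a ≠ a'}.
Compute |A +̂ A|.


Restricted sumset: A +̂ A = {a + a' : a ∈ A, a' ∈ A, a ≠ a'}.
Equivalently, take A + A and drop any sum 2a that is achievable ONLY as a + a for a ∈ A (i.e. sums representable only with equal summands).
Enumerate pairs (a, a') with a < a' (symmetric, so each unordered pair gives one sum; this covers all a ≠ a'):
  -3 + -1 = -4
  -3 + 6 = 3
  -3 + 7 = 4
  -1 + 6 = 5
  -1 + 7 = 6
  6 + 7 = 13
Collected distinct sums: {-4, 3, 4, 5, 6, 13}
|A +̂ A| = 6
(Reference bound: |A +̂ A| ≥ 2|A| - 3 for |A| ≥ 2, with |A| = 4 giving ≥ 5.)

|A +̂ A| = 6


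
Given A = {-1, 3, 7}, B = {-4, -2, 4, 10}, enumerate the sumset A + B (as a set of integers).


A + B = {a + b : a ∈ A, b ∈ B}.
Enumerate all |A|·|B| = 3·4 = 12 pairs (a, b) and collect distinct sums.
a = -1: -1+-4=-5, -1+-2=-3, -1+4=3, -1+10=9
a = 3: 3+-4=-1, 3+-2=1, 3+4=7, 3+10=13
a = 7: 7+-4=3, 7+-2=5, 7+4=11, 7+10=17
Collecting distinct sums: A + B = {-5, -3, -1, 1, 3, 5, 7, 9, 11, 13, 17}
|A + B| = 11

A + B = {-5, -3, -1, 1, 3, 5, 7, 9, 11, 13, 17}


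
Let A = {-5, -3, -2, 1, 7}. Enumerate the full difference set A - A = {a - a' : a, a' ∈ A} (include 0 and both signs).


A - A = {a - a' : a, a' ∈ A}.
Compute a - a' for each ordered pair (a, a'):
a = -5: -5--5=0, -5--3=-2, -5--2=-3, -5-1=-6, -5-7=-12
a = -3: -3--5=2, -3--3=0, -3--2=-1, -3-1=-4, -3-7=-10
a = -2: -2--5=3, -2--3=1, -2--2=0, -2-1=-3, -2-7=-9
a = 1: 1--5=6, 1--3=4, 1--2=3, 1-1=0, 1-7=-6
a = 7: 7--5=12, 7--3=10, 7--2=9, 7-1=6, 7-7=0
Collecting distinct values (and noting 0 appears from a-a):
A - A = {-12, -10, -9, -6, -4, -3, -2, -1, 0, 1, 2, 3, 4, 6, 9, 10, 12}
|A - A| = 17

A - A = {-12, -10, -9, -6, -4, -3, -2, -1, 0, 1, 2, 3, 4, 6, 9, 10, 12}


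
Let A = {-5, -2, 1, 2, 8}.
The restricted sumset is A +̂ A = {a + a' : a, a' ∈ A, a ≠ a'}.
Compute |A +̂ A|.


Restricted sumset: A +̂ A = {a + a' : a ∈ A, a' ∈ A, a ≠ a'}.
Equivalently, take A + A and drop any sum 2a that is achievable ONLY as a + a for a ∈ A (i.e. sums representable only with equal summands).
Enumerate pairs (a, a') with a < a' (symmetric, so each unordered pair gives one sum; this covers all a ≠ a'):
  -5 + -2 = -7
  -5 + 1 = -4
  -5 + 2 = -3
  -5 + 8 = 3
  -2 + 1 = -1
  -2 + 2 = 0
  -2 + 8 = 6
  1 + 2 = 3
  1 + 8 = 9
  2 + 8 = 10
Collected distinct sums: {-7, -4, -3, -1, 0, 3, 6, 9, 10}
|A +̂ A| = 9
(Reference bound: |A +̂ A| ≥ 2|A| - 3 for |A| ≥ 2, with |A| = 5 giving ≥ 7.)

|A +̂ A| = 9


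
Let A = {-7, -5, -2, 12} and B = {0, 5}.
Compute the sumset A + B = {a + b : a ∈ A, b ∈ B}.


A + B = {a + b : a ∈ A, b ∈ B}.
Enumerate all |A|·|B| = 4·2 = 8 pairs (a, b) and collect distinct sums.
a = -7: -7+0=-7, -7+5=-2
a = -5: -5+0=-5, -5+5=0
a = -2: -2+0=-2, -2+5=3
a = 12: 12+0=12, 12+5=17
Collecting distinct sums: A + B = {-7, -5, -2, 0, 3, 12, 17}
|A + B| = 7

A + B = {-7, -5, -2, 0, 3, 12, 17}


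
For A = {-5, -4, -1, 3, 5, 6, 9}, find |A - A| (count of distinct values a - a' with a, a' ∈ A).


A - A = {a - a' : a, a' ∈ A}; |A| = 7.
Bounds: 2|A|-1 ≤ |A - A| ≤ |A|² - |A| + 1, i.e. 13 ≤ |A - A| ≤ 43.
Note: 0 ∈ A - A always (from a - a). The set is symmetric: if d ∈ A - A then -d ∈ A - A.
Enumerate nonzero differences d = a - a' with a > a' (then include -d):
Positive differences: {1, 2, 3, 4, 6, 7, 8, 9, 10, 11, 13, 14}
Full difference set: {0} ∪ (positive diffs) ∪ (negative diffs).
|A - A| = 1 + 2·12 = 25 (matches direct enumeration: 25).

|A - A| = 25


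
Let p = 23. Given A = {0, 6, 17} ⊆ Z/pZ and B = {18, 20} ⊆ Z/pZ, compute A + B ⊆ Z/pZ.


Work in Z/23Z: reduce every sum a + b modulo 23.
Enumerate all 6 pairs:
a = 0: 0+18=18, 0+20=20
a = 6: 6+18=1, 6+20=3
a = 17: 17+18=12, 17+20=14
Distinct residues collected: {1, 3, 12, 14, 18, 20}
|A + B| = 6 (out of 23 total residues).

A + B = {1, 3, 12, 14, 18, 20}


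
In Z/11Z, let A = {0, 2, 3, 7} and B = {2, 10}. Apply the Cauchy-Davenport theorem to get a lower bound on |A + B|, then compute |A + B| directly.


Cauchy-Davenport: |A + B| ≥ min(p, |A| + |B| - 1) for A, B nonempty in Z/pZ.
|A| = 4, |B| = 2, p = 11.
CD lower bound = min(11, 4 + 2 - 1) = min(11, 5) = 5.
Compute A + B mod 11 directly:
a = 0: 0+2=2, 0+10=10
a = 2: 2+2=4, 2+10=1
a = 3: 3+2=5, 3+10=2
a = 7: 7+2=9, 7+10=6
A + B = {1, 2, 4, 5, 6, 9, 10}, so |A + B| = 7.
Verify: 7 ≥ 5? Yes ✓.

CD lower bound = 5, actual |A + B| = 7.


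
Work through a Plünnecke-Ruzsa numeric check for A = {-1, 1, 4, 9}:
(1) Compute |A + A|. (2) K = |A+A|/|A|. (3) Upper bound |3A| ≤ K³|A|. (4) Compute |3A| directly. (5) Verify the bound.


|A| = 4.
Step 1: Compute A + A by enumerating all 16 pairs.
A + A = {-2, 0, 2, 3, 5, 8, 10, 13, 18}, so |A + A| = 9.
Step 2: Doubling constant K = |A + A|/|A| = 9/4 = 9/4 ≈ 2.2500.
Step 3: Plünnecke-Ruzsa gives |3A| ≤ K³·|A| = (2.2500)³ · 4 ≈ 45.5625.
Step 4: Compute 3A = A + A + A directly by enumerating all triples (a,b,c) ∈ A³; |3A| = 16.
Step 5: Check 16 ≤ 45.5625? Yes ✓.

K = 9/4, Plünnecke-Ruzsa bound K³|A| ≈ 45.5625, |3A| = 16, inequality holds.


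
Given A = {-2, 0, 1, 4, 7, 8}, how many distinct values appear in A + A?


A + A = {a + a' : a, a' ∈ A}; |A| = 6.
General bounds: 2|A| - 1 ≤ |A + A| ≤ |A|(|A|+1)/2, i.e. 11 ≤ |A + A| ≤ 21.
Lower bound 2|A|-1 is attained iff A is an arithmetic progression.
Enumerate sums a + a' for a ≤ a' (symmetric, so this suffices):
a = -2: -2+-2=-4, -2+0=-2, -2+1=-1, -2+4=2, -2+7=5, -2+8=6
a = 0: 0+0=0, 0+1=1, 0+4=4, 0+7=7, 0+8=8
a = 1: 1+1=2, 1+4=5, 1+7=8, 1+8=9
a = 4: 4+4=8, 4+7=11, 4+8=12
a = 7: 7+7=14, 7+8=15
a = 8: 8+8=16
Distinct sums: {-4, -2, -1, 0, 1, 2, 4, 5, 6, 7, 8, 9, 11, 12, 14, 15, 16}
|A + A| = 17

|A + A| = 17


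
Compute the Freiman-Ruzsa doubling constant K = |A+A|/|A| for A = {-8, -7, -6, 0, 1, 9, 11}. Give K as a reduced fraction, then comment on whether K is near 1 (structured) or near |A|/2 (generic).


|A| = 7.
Compute A + A by enumerating all 49 pairs.
A + A = {-16, -15, -14, -13, -12, -8, -7, -6, -5, 0, 1, 2, 3, 4, 5, 9, 10, 11, 12, 18, 20, 22}, so |A + A| = 22.
K = |A + A| / |A| = 22/7 (already in lowest terms) ≈ 3.1429.
Reference: AP of size 7 gives K = 13/7 ≈ 1.8571; a fully generic set of size 7 gives K ≈ 4.0000.

|A| = 7, |A + A| = 22, K = 22/7.


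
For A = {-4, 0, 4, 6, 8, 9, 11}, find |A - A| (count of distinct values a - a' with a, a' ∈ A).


A - A = {a - a' : a, a' ∈ A}; |A| = 7.
Bounds: 2|A|-1 ≤ |A - A| ≤ |A|² - |A| + 1, i.e. 13 ≤ |A - A| ≤ 43.
Note: 0 ∈ A - A always (from a - a). The set is symmetric: if d ∈ A - A then -d ∈ A - A.
Enumerate nonzero differences d = a - a' with a > a' (then include -d):
Positive differences: {1, 2, 3, 4, 5, 6, 7, 8, 9, 10, 11, 12, 13, 15}
Full difference set: {0} ∪ (positive diffs) ∪ (negative diffs).
|A - A| = 1 + 2·14 = 29 (matches direct enumeration: 29).

|A - A| = 29


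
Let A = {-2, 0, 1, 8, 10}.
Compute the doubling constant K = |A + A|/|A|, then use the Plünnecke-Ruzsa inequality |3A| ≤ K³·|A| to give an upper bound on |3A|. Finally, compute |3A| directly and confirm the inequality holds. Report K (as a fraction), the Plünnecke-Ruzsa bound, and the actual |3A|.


|A| = 5.
Step 1: Compute A + A by enumerating all 25 pairs.
A + A = {-4, -2, -1, 0, 1, 2, 6, 8, 9, 10, 11, 16, 18, 20}, so |A + A| = 14.
Step 2: Doubling constant K = |A + A|/|A| = 14/5 = 14/5 ≈ 2.8000.
Step 3: Plünnecke-Ruzsa gives |3A| ≤ K³·|A| = (2.8000)³ · 5 ≈ 109.7600.
Step 4: Compute 3A = A + A + A directly by enumerating all triples (a,b,c) ∈ A³; |3A| = 28.
Step 5: Check 28 ≤ 109.7600? Yes ✓.

K = 14/5, Plünnecke-Ruzsa bound K³|A| ≈ 109.7600, |3A| = 28, inequality holds.


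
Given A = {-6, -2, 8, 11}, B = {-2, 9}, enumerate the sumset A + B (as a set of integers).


A + B = {a + b : a ∈ A, b ∈ B}.
Enumerate all |A|·|B| = 4·2 = 8 pairs (a, b) and collect distinct sums.
a = -6: -6+-2=-8, -6+9=3
a = -2: -2+-2=-4, -2+9=7
a = 8: 8+-2=6, 8+9=17
a = 11: 11+-2=9, 11+9=20
Collecting distinct sums: A + B = {-8, -4, 3, 6, 7, 9, 17, 20}
|A + B| = 8

A + B = {-8, -4, 3, 6, 7, 9, 17, 20}


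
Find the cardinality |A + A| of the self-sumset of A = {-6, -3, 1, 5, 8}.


A + A = {a + a' : a, a' ∈ A}; |A| = 5.
General bounds: 2|A| - 1 ≤ |A + A| ≤ |A|(|A|+1)/2, i.e. 9 ≤ |A + A| ≤ 15.
Lower bound 2|A|-1 is attained iff A is an arithmetic progression.
Enumerate sums a + a' for a ≤ a' (symmetric, so this suffices):
a = -6: -6+-6=-12, -6+-3=-9, -6+1=-5, -6+5=-1, -6+8=2
a = -3: -3+-3=-6, -3+1=-2, -3+5=2, -3+8=5
a = 1: 1+1=2, 1+5=6, 1+8=9
a = 5: 5+5=10, 5+8=13
a = 8: 8+8=16
Distinct sums: {-12, -9, -6, -5, -2, -1, 2, 5, 6, 9, 10, 13, 16}
|A + A| = 13

|A + A| = 13


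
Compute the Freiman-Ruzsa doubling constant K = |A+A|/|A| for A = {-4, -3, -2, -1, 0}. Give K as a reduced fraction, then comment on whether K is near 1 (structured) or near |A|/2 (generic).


|A| = 5.
Compute A + A by enumerating all 25 pairs.
A + A = {-8, -7, -6, -5, -4, -3, -2, -1, 0}, so |A + A| = 9.
K = |A + A| / |A| = 9/5 (already in lowest terms) ≈ 1.8000.
Reference: AP of size 5 gives K = 9/5 ≈ 1.8000; a fully generic set of size 5 gives K ≈ 3.0000.

|A| = 5, |A + A| = 9, K = 9/5.


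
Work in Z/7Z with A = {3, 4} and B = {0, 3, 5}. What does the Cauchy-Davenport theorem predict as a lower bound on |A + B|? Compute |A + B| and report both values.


Cauchy-Davenport: |A + B| ≥ min(p, |A| + |B| - 1) for A, B nonempty in Z/pZ.
|A| = 2, |B| = 3, p = 7.
CD lower bound = min(7, 2 + 3 - 1) = min(7, 4) = 4.
Compute A + B mod 7 directly:
a = 3: 3+0=3, 3+3=6, 3+5=1
a = 4: 4+0=4, 4+3=0, 4+5=2
A + B = {0, 1, 2, 3, 4, 6}, so |A + B| = 6.
Verify: 6 ≥ 4? Yes ✓.

CD lower bound = 4, actual |A + B| = 6.


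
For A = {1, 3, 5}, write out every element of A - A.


A - A = {a - a' : a, a' ∈ A}.
Compute a - a' for each ordered pair (a, a'):
a = 1: 1-1=0, 1-3=-2, 1-5=-4
a = 3: 3-1=2, 3-3=0, 3-5=-2
a = 5: 5-1=4, 5-3=2, 5-5=0
Collecting distinct values (and noting 0 appears from a-a):
A - A = {-4, -2, 0, 2, 4}
|A - A| = 5

A - A = {-4, -2, 0, 2, 4}


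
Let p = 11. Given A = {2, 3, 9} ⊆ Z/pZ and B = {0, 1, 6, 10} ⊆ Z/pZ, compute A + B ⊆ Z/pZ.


Work in Z/11Z: reduce every sum a + b modulo 11.
Enumerate all 12 pairs:
a = 2: 2+0=2, 2+1=3, 2+6=8, 2+10=1
a = 3: 3+0=3, 3+1=4, 3+6=9, 3+10=2
a = 9: 9+0=9, 9+1=10, 9+6=4, 9+10=8
Distinct residues collected: {1, 2, 3, 4, 8, 9, 10}
|A + B| = 7 (out of 11 total residues).

A + B = {1, 2, 3, 4, 8, 9, 10}


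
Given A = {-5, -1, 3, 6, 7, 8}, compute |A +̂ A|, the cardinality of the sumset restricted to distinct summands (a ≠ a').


Restricted sumset: A +̂ A = {a + a' : a ∈ A, a' ∈ A, a ≠ a'}.
Equivalently, take A + A and drop any sum 2a that is achievable ONLY as a + a for a ∈ A (i.e. sums representable only with equal summands).
Enumerate pairs (a, a') with a < a' (symmetric, so each unordered pair gives one sum; this covers all a ≠ a'):
  -5 + -1 = -6
  -5 + 3 = -2
  -5 + 6 = 1
  -5 + 7 = 2
  -5 + 8 = 3
  -1 + 3 = 2
  -1 + 6 = 5
  -1 + 7 = 6
  -1 + 8 = 7
  3 + 6 = 9
  3 + 7 = 10
  3 + 8 = 11
  6 + 7 = 13
  6 + 8 = 14
  7 + 8 = 15
Collected distinct sums: {-6, -2, 1, 2, 3, 5, 6, 7, 9, 10, 11, 13, 14, 15}
|A +̂ A| = 14
(Reference bound: |A +̂ A| ≥ 2|A| - 3 for |A| ≥ 2, with |A| = 6 giving ≥ 9.)

|A +̂ A| = 14


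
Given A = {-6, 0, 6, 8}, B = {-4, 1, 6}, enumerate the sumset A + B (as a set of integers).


A + B = {a + b : a ∈ A, b ∈ B}.
Enumerate all |A|·|B| = 4·3 = 12 pairs (a, b) and collect distinct sums.
a = -6: -6+-4=-10, -6+1=-5, -6+6=0
a = 0: 0+-4=-4, 0+1=1, 0+6=6
a = 6: 6+-4=2, 6+1=7, 6+6=12
a = 8: 8+-4=4, 8+1=9, 8+6=14
Collecting distinct sums: A + B = {-10, -5, -4, 0, 1, 2, 4, 6, 7, 9, 12, 14}
|A + B| = 12

A + B = {-10, -5, -4, 0, 1, 2, 4, 6, 7, 9, 12, 14}


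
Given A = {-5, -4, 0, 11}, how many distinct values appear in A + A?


A + A = {a + a' : a, a' ∈ A}; |A| = 4.
General bounds: 2|A| - 1 ≤ |A + A| ≤ |A|(|A|+1)/2, i.e. 7 ≤ |A + A| ≤ 10.
Lower bound 2|A|-1 is attained iff A is an arithmetic progression.
Enumerate sums a + a' for a ≤ a' (symmetric, so this suffices):
a = -5: -5+-5=-10, -5+-4=-9, -5+0=-5, -5+11=6
a = -4: -4+-4=-8, -4+0=-4, -4+11=7
a = 0: 0+0=0, 0+11=11
a = 11: 11+11=22
Distinct sums: {-10, -9, -8, -5, -4, 0, 6, 7, 11, 22}
|A + A| = 10

|A + A| = 10


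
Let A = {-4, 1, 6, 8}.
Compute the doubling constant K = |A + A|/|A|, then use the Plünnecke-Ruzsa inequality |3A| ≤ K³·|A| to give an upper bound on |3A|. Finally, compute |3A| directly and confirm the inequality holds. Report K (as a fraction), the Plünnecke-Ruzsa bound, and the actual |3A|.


|A| = 4.
Step 1: Compute A + A by enumerating all 16 pairs.
A + A = {-8, -3, 2, 4, 7, 9, 12, 14, 16}, so |A + A| = 9.
Step 2: Doubling constant K = |A + A|/|A| = 9/4 = 9/4 ≈ 2.2500.
Step 3: Plünnecke-Ruzsa gives |3A| ≤ K³·|A| = (2.2500)³ · 4 ≈ 45.5625.
Step 4: Compute 3A = A + A + A directly by enumerating all triples (a,b,c) ∈ A³; |3A| = 16.
Step 5: Check 16 ≤ 45.5625? Yes ✓.

K = 9/4, Plünnecke-Ruzsa bound K³|A| ≈ 45.5625, |3A| = 16, inequality holds.


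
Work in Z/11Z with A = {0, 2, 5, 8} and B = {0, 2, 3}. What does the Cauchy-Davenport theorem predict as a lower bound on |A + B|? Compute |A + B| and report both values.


Cauchy-Davenport: |A + B| ≥ min(p, |A| + |B| - 1) for A, B nonempty in Z/pZ.
|A| = 4, |B| = 3, p = 11.
CD lower bound = min(11, 4 + 3 - 1) = min(11, 6) = 6.
Compute A + B mod 11 directly:
a = 0: 0+0=0, 0+2=2, 0+3=3
a = 2: 2+0=2, 2+2=4, 2+3=5
a = 5: 5+0=5, 5+2=7, 5+3=8
a = 8: 8+0=8, 8+2=10, 8+3=0
A + B = {0, 2, 3, 4, 5, 7, 8, 10}, so |A + B| = 8.
Verify: 8 ≥ 6? Yes ✓.

CD lower bound = 6, actual |A + B| = 8.


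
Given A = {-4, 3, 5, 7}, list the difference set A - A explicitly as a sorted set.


A - A = {a - a' : a, a' ∈ A}.
Compute a - a' for each ordered pair (a, a'):
a = -4: -4--4=0, -4-3=-7, -4-5=-9, -4-7=-11
a = 3: 3--4=7, 3-3=0, 3-5=-2, 3-7=-4
a = 5: 5--4=9, 5-3=2, 5-5=0, 5-7=-2
a = 7: 7--4=11, 7-3=4, 7-5=2, 7-7=0
Collecting distinct values (and noting 0 appears from a-a):
A - A = {-11, -9, -7, -4, -2, 0, 2, 4, 7, 9, 11}
|A - A| = 11

A - A = {-11, -9, -7, -4, -2, 0, 2, 4, 7, 9, 11}


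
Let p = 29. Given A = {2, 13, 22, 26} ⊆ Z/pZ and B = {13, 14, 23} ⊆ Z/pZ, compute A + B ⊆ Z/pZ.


Work in Z/29Z: reduce every sum a + b modulo 29.
Enumerate all 12 pairs:
a = 2: 2+13=15, 2+14=16, 2+23=25
a = 13: 13+13=26, 13+14=27, 13+23=7
a = 22: 22+13=6, 22+14=7, 22+23=16
a = 26: 26+13=10, 26+14=11, 26+23=20
Distinct residues collected: {6, 7, 10, 11, 15, 16, 20, 25, 26, 27}
|A + B| = 10 (out of 29 total residues).

A + B = {6, 7, 10, 11, 15, 16, 20, 25, 26, 27}


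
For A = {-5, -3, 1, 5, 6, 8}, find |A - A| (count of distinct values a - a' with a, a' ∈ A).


A - A = {a - a' : a, a' ∈ A}; |A| = 6.
Bounds: 2|A|-1 ≤ |A - A| ≤ |A|² - |A| + 1, i.e. 11 ≤ |A - A| ≤ 31.
Note: 0 ∈ A - A always (from a - a). The set is symmetric: if d ∈ A - A then -d ∈ A - A.
Enumerate nonzero differences d = a - a' with a > a' (then include -d):
Positive differences: {1, 2, 3, 4, 5, 6, 7, 8, 9, 10, 11, 13}
Full difference set: {0} ∪ (positive diffs) ∪ (negative diffs).
|A - A| = 1 + 2·12 = 25 (matches direct enumeration: 25).

|A - A| = 25


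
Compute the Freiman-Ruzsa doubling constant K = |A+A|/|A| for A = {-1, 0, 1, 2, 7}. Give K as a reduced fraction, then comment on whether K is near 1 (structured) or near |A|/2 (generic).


|A| = 5.
Compute A + A by enumerating all 25 pairs.
A + A = {-2, -1, 0, 1, 2, 3, 4, 6, 7, 8, 9, 14}, so |A + A| = 12.
K = |A + A| / |A| = 12/5 (already in lowest terms) ≈ 2.4000.
Reference: AP of size 5 gives K = 9/5 ≈ 1.8000; a fully generic set of size 5 gives K ≈ 3.0000.

|A| = 5, |A + A| = 12, K = 12/5.


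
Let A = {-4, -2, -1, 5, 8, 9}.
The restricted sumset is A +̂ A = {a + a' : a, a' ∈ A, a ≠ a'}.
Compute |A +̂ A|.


Restricted sumset: A +̂ A = {a + a' : a ∈ A, a' ∈ A, a ≠ a'}.
Equivalently, take A + A and drop any sum 2a that is achievable ONLY as a + a for a ∈ A (i.e. sums representable only with equal summands).
Enumerate pairs (a, a') with a < a' (symmetric, so each unordered pair gives one sum; this covers all a ≠ a'):
  -4 + -2 = -6
  -4 + -1 = -5
  -4 + 5 = 1
  -4 + 8 = 4
  -4 + 9 = 5
  -2 + -1 = -3
  -2 + 5 = 3
  -2 + 8 = 6
  -2 + 9 = 7
  -1 + 5 = 4
  -1 + 8 = 7
  -1 + 9 = 8
  5 + 8 = 13
  5 + 9 = 14
  8 + 9 = 17
Collected distinct sums: {-6, -5, -3, 1, 3, 4, 5, 6, 7, 8, 13, 14, 17}
|A +̂ A| = 13
(Reference bound: |A +̂ A| ≥ 2|A| - 3 for |A| ≥ 2, with |A| = 6 giving ≥ 9.)

|A +̂ A| = 13


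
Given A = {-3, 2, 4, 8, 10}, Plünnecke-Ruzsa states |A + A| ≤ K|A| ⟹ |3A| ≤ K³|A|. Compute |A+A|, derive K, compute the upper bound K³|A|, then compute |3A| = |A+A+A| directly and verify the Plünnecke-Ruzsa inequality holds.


|A| = 5.
Step 1: Compute A + A by enumerating all 25 pairs.
A + A = {-6, -1, 1, 4, 5, 6, 7, 8, 10, 12, 14, 16, 18, 20}, so |A + A| = 14.
Step 2: Doubling constant K = |A + A|/|A| = 14/5 = 14/5 ≈ 2.8000.
Step 3: Plünnecke-Ruzsa gives |3A| ≤ K³·|A| = (2.8000)³ · 5 ≈ 109.7600.
Step 4: Compute 3A = A + A + A directly by enumerating all triples (a,b,c) ∈ A³; |3A| = 27.
Step 5: Check 27 ≤ 109.7600? Yes ✓.

K = 14/5, Plünnecke-Ruzsa bound K³|A| ≈ 109.7600, |3A| = 27, inequality holds.


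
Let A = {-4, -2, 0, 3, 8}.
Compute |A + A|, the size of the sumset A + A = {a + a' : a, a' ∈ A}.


A + A = {a + a' : a, a' ∈ A}; |A| = 5.
General bounds: 2|A| - 1 ≤ |A + A| ≤ |A|(|A|+1)/2, i.e. 9 ≤ |A + A| ≤ 15.
Lower bound 2|A|-1 is attained iff A is an arithmetic progression.
Enumerate sums a + a' for a ≤ a' (symmetric, so this suffices):
a = -4: -4+-4=-8, -4+-2=-6, -4+0=-4, -4+3=-1, -4+8=4
a = -2: -2+-2=-4, -2+0=-2, -2+3=1, -2+8=6
a = 0: 0+0=0, 0+3=3, 0+8=8
a = 3: 3+3=6, 3+8=11
a = 8: 8+8=16
Distinct sums: {-8, -6, -4, -2, -1, 0, 1, 3, 4, 6, 8, 11, 16}
|A + A| = 13

|A + A| = 13


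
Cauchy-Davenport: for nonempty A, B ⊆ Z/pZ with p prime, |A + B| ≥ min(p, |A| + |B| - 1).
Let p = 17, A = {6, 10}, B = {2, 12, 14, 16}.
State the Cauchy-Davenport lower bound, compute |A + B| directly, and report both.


Cauchy-Davenport: |A + B| ≥ min(p, |A| + |B| - 1) for A, B nonempty in Z/pZ.
|A| = 2, |B| = 4, p = 17.
CD lower bound = min(17, 2 + 4 - 1) = min(17, 5) = 5.
Compute A + B mod 17 directly:
a = 6: 6+2=8, 6+12=1, 6+14=3, 6+16=5
a = 10: 10+2=12, 10+12=5, 10+14=7, 10+16=9
A + B = {1, 3, 5, 7, 8, 9, 12}, so |A + B| = 7.
Verify: 7 ≥ 5? Yes ✓.

CD lower bound = 5, actual |A + B| = 7.


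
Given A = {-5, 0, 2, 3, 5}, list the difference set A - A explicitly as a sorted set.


A - A = {a - a' : a, a' ∈ A}.
Compute a - a' for each ordered pair (a, a'):
a = -5: -5--5=0, -5-0=-5, -5-2=-7, -5-3=-8, -5-5=-10
a = 0: 0--5=5, 0-0=0, 0-2=-2, 0-3=-3, 0-5=-5
a = 2: 2--5=7, 2-0=2, 2-2=0, 2-3=-1, 2-5=-3
a = 3: 3--5=8, 3-0=3, 3-2=1, 3-3=0, 3-5=-2
a = 5: 5--5=10, 5-0=5, 5-2=3, 5-3=2, 5-5=0
Collecting distinct values (and noting 0 appears from a-a):
A - A = {-10, -8, -7, -5, -3, -2, -1, 0, 1, 2, 3, 5, 7, 8, 10}
|A - A| = 15

A - A = {-10, -8, -7, -5, -3, -2, -1, 0, 1, 2, 3, 5, 7, 8, 10}


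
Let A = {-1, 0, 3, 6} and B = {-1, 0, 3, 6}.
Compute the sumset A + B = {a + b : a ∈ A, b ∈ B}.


A + B = {a + b : a ∈ A, b ∈ B}.
Enumerate all |A|·|B| = 4·4 = 16 pairs (a, b) and collect distinct sums.
a = -1: -1+-1=-2, -1+0=-1, -1+3=2, -1+6=5
a = 0: 0+-1=-1, 0+0=0, 0+3=3, 0+6=6
a = 3: 3+-1=2, 3+0=3, 3+3=6, 3+6=9
a = 6: 6+-1=5, 6+0=6, 6+3=9, 6+6=12
Collecting distinct sums: A + B = {-2, -1, 0, 2, 3, 5, 6, 9, 12}
|A + B| = 9

A + B = {-2, -1, 0, 2, 3, 5, 6, 9, 12}


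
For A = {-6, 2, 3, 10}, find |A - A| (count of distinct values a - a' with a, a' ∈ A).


A - A = {a - a' : a, a' ∈ A}; |A| = 4.
Bounds: 2|A|-1 ≤ |A - A| ≤ |A|² - |A| + 1, i.e. 7 ≤ |A - A| ≤ 13.
Note: 0 ∈ A - A always (from a - a). The set is symmetric: if d ∈ A - A then -d ∈ A - A.
Enumerate nonzero differences d = a - a' with a > a' (then include -d):
Positive differences: {1, 7, 8, 9, 16}
Full difference set: {0} ∪ (positive diffs) ∪ (negative diffs).
|A - A| = 1 + 2·5 = 11 (matches direct enumeration: 11).

|A - A| = 11


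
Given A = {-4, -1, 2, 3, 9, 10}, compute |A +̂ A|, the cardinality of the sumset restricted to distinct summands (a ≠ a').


Restricted sumset: A +̂ A = {a + a' : a ∈ A, a' ∈ A, a ≠ a'}.
Equivalently, take A + A and drop any sum 2a that is achievable ONLY as a + a for a ∈ A (i.e. sums representable only with equal summands).
Enumerate pairs (a, a') with a < a' (symmetric, so each unordered pair gives one sum; this covers all a ≠ a'):
  -4 + -1 = -5
  -4 + 2 = -2
  -4 + 3 = -1
  -4 + 9 = 5
  -4 + 10 = 6
  -1 + 2 = 1
  -1 + 3 = 2
  -1 + 9 = 8
  -1 + 10 = 9
  2 + 3 = 5
  2 + 9 = 11
  2 + 10 = 12
  3 + 9 = 12
  3 + 10 = 13
  9 + 10 = 19
Collected distinct sums: {-5, -2, -1, 1, 2, 5, 6, 8, 9, 11, 12, 13, 19}
|A +̂ A| = 13
(Reference bound: |A +̂ A| ≥ 2|A| - 3 for |A| ≥ 2, with |A| = 6 giving ≥ 9.)

|A +̂ A| = 13


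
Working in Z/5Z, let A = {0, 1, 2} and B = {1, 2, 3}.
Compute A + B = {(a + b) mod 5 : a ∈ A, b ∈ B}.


Work in Z/5Z: reduce every sum a + b modulo 5.
Enumerate all 9 pairs:
a = 0: 0+1=1, 0+2=2, 0+3=3
a = 1: 1+1=2, 1+2=3, 1+3=4
a = 2: 2+1=3, 2+2=4, 2+3=0
Distinct residues collected: {0, 1, 2, 3, 4}
|A + B| = 5 (out of 5 total residues).

A + B = {0, 1, 2, 3, 4}


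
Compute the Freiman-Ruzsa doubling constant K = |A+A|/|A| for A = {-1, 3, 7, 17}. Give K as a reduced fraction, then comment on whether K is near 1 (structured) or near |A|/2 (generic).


|A| = 4.
Compute A + A by enumerating all 16 pairs.
A + A = {-2, 2, 6, 10, 14, 16, 20, 24, 34}, so |A + A| = 9.
K = |A + A| / |A| = 9/4 (already in lowest terms) ≈ 2.2500.
Reference: AP of size 4 gives K = 7/4 ≈ 1.7500; a fully generic set of size 4 gives K ≈ 2.5000.

|A| = 4, |A + A| = 9, K = 9/4.


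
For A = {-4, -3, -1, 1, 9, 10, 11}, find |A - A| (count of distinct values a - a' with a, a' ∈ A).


A - A = {a - a' : a, a' ∈ A}; |A| = 7.
Bounds: 2|A|-1 ≤ |A - A| ≤ |A|² - |A| + 1, i.e. 13 ≤ |A - A| ≤ 43.
Note: 0 ∈ A - A always (from a - a). The set is symmetric: if d ∈ A - A then -d ∈ A - A.
Enumerate nonzero differences d = a - a' with a > a' (then include -d):
Positive differences: {1, 2, 3, 4, 5, 8, 9, 10, 11, 12, 13, 14, 15}
Full difference set: {0} ∪ (positive diffs) ∪ (negative diffs).
|A - A| = 1 + 2·13 = 27 (matches direct enumeration: 27).

|A - A| = 27


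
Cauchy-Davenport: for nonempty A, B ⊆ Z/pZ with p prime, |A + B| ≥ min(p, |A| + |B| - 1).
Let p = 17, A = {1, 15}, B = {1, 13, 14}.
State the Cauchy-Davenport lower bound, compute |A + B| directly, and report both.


Cauchy-Davenport: |A + B| ≥ min(p, |A| + |B| - 1) for A, B nonempty in Z/pZ.
|A| = 2, |B| = 3, p = 17.
CD lower bound = min(17, 2 + 3 - 1) = min(17, 4) = 4.
Compute A + B mod 17 directly:
a = 1: 1+1=2, 1+13=14, 1+14=15
a = 15: 15+1=16, 15+13=11, 15+14=12
A + B = {2, 11, 12, 14, 15, 16}, so |A + B| = 6.
Verify: 6 ≥ 4? Yes ✓.

CD lower bound = 4, actual |A + B| = 6.


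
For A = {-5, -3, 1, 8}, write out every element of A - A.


A - A = {a - a' : a, a' ∈ A}.
Compute a - a' for each ordered pair (a, a'):
a = -5: -5--5=0, -5--3=-2, -5-1=-6, -5-8=-13
a = -3: -3--5=2, -3--3=0, -3-1=-4, -3-8=-11
a = 1: 1--5=6, 1--3=4, 1-1=0, 1-8=-7
a = 8: 8--5=13, 8--3=11, 8-1=7, 8-8=0
Collecting distinct values (and noting 0 appears from a-a):
A - A = {-13, -11, -7, -6, -4, -2, 0, 2, 4, 6, 7, 11, 13}
|A - A| = 13

A - A = {-13, -11, -7, -6, -4, -2, 0, 2, 4, 6, 7, 11, 13}


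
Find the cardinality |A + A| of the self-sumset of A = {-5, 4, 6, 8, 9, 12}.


A + A = {a + a' : a, a' ∈ A}; |A| = 6.
General bounds: 2|A| - 1 ≤ |A + A| ≤ |A|(|A|+1)/2, i.e. 11 ≤ |A + A| ≤ 21.
Lower bound 2|A|-1 is attained iff A is an arithmetic progression.
Enumerate sums a + a' for a ≤ a' (symmetric, so this suffices):
a = -5: -5+-5=-10, -5+4=-1, -5+6=1, -5+8=3, -5+9=4, -5+12=7
a = 4: 4+4=8, 4+6=10, 4+8=12, 4+9=13, 4+12=16
a = 6: 6+6=12, 6+8=14, 6+9=15, 6+12=18
a = 8: 8+8=16, 8+9=17, 8+12=20
a = 9: 9+9=18, 9+12=21
a = 12: 12+12=24
Distinct sums: {-10, -1, 1, 3, 4, 7, 8, 10, 12, 13, 14, 15, 16, 17, 18, 20, 21, 24}
|A + A| = 18

|A + A| = 18


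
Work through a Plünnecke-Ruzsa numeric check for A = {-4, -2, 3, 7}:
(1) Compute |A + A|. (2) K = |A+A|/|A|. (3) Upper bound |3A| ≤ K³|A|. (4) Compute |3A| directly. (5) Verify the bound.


|A| = 4.
Step 1: Compute A + A by enumerating all 16 pairs.
A + A = {-8, -6, -4, -1, 1, 3, 5, 6, 10, 14}, so |A + A| = 10.
Step 2: Doubling constant K = |A + A|/|A| = 10/4 = 10/4 ≈ 2.5000.
Step 3: Plünnecke-Ruzsa gives |3A| ≤ K³·|A| = (2.5000)³ · 4 ≈ 62.5000.
Step 4: Compute 3A = A + A + A directly by enumerating all triples (a,b,c) ∈ A³; |3A| = 19.
Step 5: Check 19 ≤ 62.5000? Yes ✓.

K = 10/4, Plünnecke-Ruzsa bound K³|A| ≈ 62.5000, |3A| = 19, inequality holds.


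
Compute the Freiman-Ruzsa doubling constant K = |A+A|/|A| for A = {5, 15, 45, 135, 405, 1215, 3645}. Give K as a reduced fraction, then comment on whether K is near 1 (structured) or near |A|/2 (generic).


|A| = 7.
Compute A + A by enumerating all 49 pairs.
A + A = {10, 20, 30, 50, 60, 90, 140, 150, 180, 270, 410, 420, 450, 540, 810, 1220, 1230, 1260, 1350, 1620, 2430, 3650, 3660, 3690, 3780, 4050, 4860, 7290}, so |A + A| = 28.
K = |A + A| / |A| = 28/7 = 4/1 ≈ 4.0000.
Reference: AP of size 7 gives K = 13/7 ≈ 1.8571; a fully generic set of size 7 gives K ≈ 4.0000.

|A| = 7, |A + A| = 28, K = 28/7 = 4/1.


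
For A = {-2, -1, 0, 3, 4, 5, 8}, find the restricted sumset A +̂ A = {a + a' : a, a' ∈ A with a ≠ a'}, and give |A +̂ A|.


Restricted sumset: A +̂ A = {a + a' : a ∈ A, a' ∈ A, a ≠ a'}.
Equivalently, take A + A and drop any sum 2a that is achievable ONLY as a + a for a ∈ A (i.e. sums representable only with equal summands).
Enumerate pairs (a, a') with a < a' (symmetric, so each unordered pair gives one sum; this covers all a ≠ a'):
  -2 + -1 = -3
  -2 + 0 = -2
  -2 + 3 = 1
  -2 + 4 = 2
  -2 + 5 = 3
  -2 + 8 = 6
  -1 + 0 = -1
  -1 + 3 = 2
  -1 + 4 = 3
  -1 + 5 = 4
  -1 + 8 = 7
  0 + 3 = 3
  0 + 4 = 4
  0 + 5 = 5
  0 + 8 = 8
  3 + 4 = 7
  3 + 5 = 8
  3 + 8 = 11
  4 + 5 = 9
  4 + 8 = 12
  5 + 8 = 13
Collected distinct sums: {-3, -2, -1, 1, 2, 3, 4, 5, 6, 7, 8, 9, 11, 12, 13}
|A +̂ A| = 15
(Reference bound: |A +̂ A| ≥ 2|A| - 3 for |A| ≥ 2, with |A| = 7 giving ≥ 11.)

|A +̂ A| = 15


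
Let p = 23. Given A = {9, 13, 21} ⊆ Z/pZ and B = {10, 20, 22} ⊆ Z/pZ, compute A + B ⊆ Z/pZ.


Work in Z/23Z: reduce every sum a + b modulo 23.
Enumerate all 9 pairs:
a = 9: 9+10=19, 9+20=6, 9+22=8
a = 13: 13+10=0, 13+20=10, 13+22=12
a = 21: 21+10=8, 21+20=18, 21+22=20
Distinct residues collected: {0, 6, 8, 10, 12, 18, 19, 20}
|A + B| = 8 (out of 23 total residues).

A + B = {0, 6, 8, 10, 12, 18, 19, 20}


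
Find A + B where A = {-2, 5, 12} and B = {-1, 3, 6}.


A + B = {a + b : a ∈ A, b ∈ B}.
Enumerate all |A|·|B| = 3·3 = 9 pairs (a, b) and collect distinct sums.
a = -2: -2+-1=-3, -2+3=1, -2+6=4
a = 5: 5+-1=4, 5+3=8, 5+6=11
a = 12: 12+-1=11, 12+3=15, 12+6=18
Collecting distinct sums: A + B = {-3, 1, 4, 8, 11, 15, 18}
|A + B| = 7

A + B = {-3, 1, 4, 8, 11, 15, 18}


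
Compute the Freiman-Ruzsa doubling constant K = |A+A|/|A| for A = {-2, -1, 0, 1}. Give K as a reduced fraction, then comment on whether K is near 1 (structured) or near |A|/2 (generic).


|A| = 4.
Compute A + A by enumerating all 16 pairs.
A + A = {-4, -3, -2, -1, 0, 1, 2}, so |A + A| = 7.
K = |A + A| / |A| = 7/4 (already in lowest terms) ≈ 1.7500.
Reference: AP of size 4 gives K = 7/4 ≈ 1.7500; a fully generic set of size 4 gives K ≈ 2.5000.

|A| = 4, |A + A| = 7, K = 7/4.


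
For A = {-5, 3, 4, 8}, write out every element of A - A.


A - A = {a - a' : a, a' ∈ A}.
Compute a - a' for each ordered pair (a, a'):
a = -5: -5--5=0, -5-3=-8, -5-4=-9, -5-8=-13
a = 3: 3--5=8, 3-3=0, 3-4=-1, 3-8=-5
a = 4: 4--5=9, 4-3=1, 4-4=0, 4-8=-4
a = 8: 8--5=13, 8-3=5, 8-4=4, 8-8=0
Collecting distinct values (and noting 0 appears from a-a):
A - A = {-13, -9, -8, -5, -4, -1, 0, 1, 4, 5, 8, 9, 13}
|A - A| = 13

A - A = {-13, -9, -8, -5, -4, -1, 0, 1, 4, 5, 8, 9, 13}


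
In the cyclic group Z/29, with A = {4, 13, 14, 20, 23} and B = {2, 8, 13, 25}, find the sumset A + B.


Work in Z/29Z: reduce every sum a + b modulo 29.
Enumerate all 20 pairs:
a = 4: 4+2=6, 4+8=12, 4+13=17, 4+25=0
a = 13: 13+2=15, 13+8=21, 13+13=26, 13+25=9
a = 14: 14+2=16, 14+8=22, 14+13=27, 14+25=10
a = 20: 20+2=22, 20+8=28, 20+13=4, 20+25=16
a = 23: 23+2=25, 23+8=2, 23+13=7, 23+25=19
Distinct residues collected: {0, 2, 4, 6, 7, 9, 10, 12, 15, 16, 17, 19, 21, 22, 25, 26, 27, 28}
|A + B| = 18 (out of 29 total residues).

A + B = {0, 2, 4, 6, 7, 9, 10, 12, 15, 16, 17, 19, 21, 22, 25, 26, 27, 28}


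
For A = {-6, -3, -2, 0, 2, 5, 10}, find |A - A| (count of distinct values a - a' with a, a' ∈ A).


A - A = {a - a' : a, a' ∈ A}; |A| = 7.
Bounds: 2|A|-1 ≤ |A - A| ≤ |A|² - |A| + 1, i.e. 13 ≤ |A - A| ≤ 43.
Note: 0 ∈ A - A always (from a - a). The set is symmetric: if d ∈ A - A then -d ∈ A - A.
Enumerate nonzero differences d = a - a' with a > a' (then include -d):
Positive differences: {1, 2, 3, 4, 5, 6, 7, 8, 10, 11, 12, 13, 16}
Full difference set: {0} ∪ (positive diffs) ∪ (negative diffs).
|A - A| = 1 + 2·13 = 27 (matches direct enumeration: 27).

|A - A| = 27


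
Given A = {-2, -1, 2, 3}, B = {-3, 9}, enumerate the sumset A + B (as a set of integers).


A + B = {a + b : a ∈ A, b ∈ B}.
Enumerate all |A|·|B| = 4·2 = 8 pairs (a, b) and collect distinct sums.
a = -2: -2+-3=-5, -2+9=7
a = -1: -1+-3=-4, -1+9=8
a = 2: 2+-3=-1, 2+9=11
a = 3: 3+-3=0, 3+9=12
Collecting distinct sums: A + B = {-5, -4, -1, 0, 7, 8, 11, 12}
|A + B| = 8

A + B = {-5, -4, -1, 0, 7, 8, 11, 12}


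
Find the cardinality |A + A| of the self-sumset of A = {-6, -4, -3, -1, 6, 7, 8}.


A + A = {a + a' : a, a' ∈ A}; |A| = 7.
General bounds: 2|A| - 1 ≤ |A + A| ≤ |A|(|A|+1)/2, i.e. 13 ≤ |A + A| ≤ 28.
Lower bound 2|A|-1 is attained iff A is an arithmetic progression.
Enumerate sums a + a' for a ≤ a' (symmetric, so this suffices):
a = -6: -6+-6=-12, -6+-4=-10, -6+-3=-9, -6+-1=-7, -6+6=0, -6+7=1, -6+8=2
a = -4: -4+-4=-8, -4+-3=-7, -4+-1=-5, -4+6=2, -4+7=3, -4+8=4
a = -3: -3+-3=-6, -3+-1=-4, -3+6=3, -3+7=4, -3+8=5
a = -1: -1+-1=-2, -1+6=5, -1+7=6, -1+8=7
a = 6: 6+6=12, 6+7=13, 6+8=14
a = 7: 7+7=14, 7+8=15
a = 8: 8+8=16
Distinct sums: {-12, -10, -9, -8, -7, -6, -5, -4, -2, 0, 1, 2, 3, 4, 5, 6, 7, 12, 13, 14, 15, 16}
|A + A| = 22

|A + A| = 22


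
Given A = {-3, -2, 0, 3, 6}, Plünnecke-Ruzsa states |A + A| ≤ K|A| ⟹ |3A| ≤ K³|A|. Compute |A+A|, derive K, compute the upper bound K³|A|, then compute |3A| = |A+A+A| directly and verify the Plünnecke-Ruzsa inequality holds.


|A| = 5.
Step 1: Compute A + A by enumerating all 25 pairs.
A + A = {-6, -5, -4, -3, -2, 0, 1, 3, 4, 6, 9, 12}, so |A + A| = 12.
Step 2: Doubling constant K = |A + A|/|A| = 12/5 = 12/5 ≈ 2.4000.
Step 3: Plünnecke-Ruzsa gives |3A| ≤ K³·|A| = (2.4000)³ · 5 ≈ 69.1200.
Step 4: Compute 3A = A + A + A directly by enumerating all triples (a,b,c) ∈ A³; |3A| = 21.
Step 5: Check 21 ≤ 69.1200? Yes ✓.

K = 12/5, Plünnecke-Ruzsa bound K³|A| ≈ 69.1200, |3A| = 21, inequality holds.


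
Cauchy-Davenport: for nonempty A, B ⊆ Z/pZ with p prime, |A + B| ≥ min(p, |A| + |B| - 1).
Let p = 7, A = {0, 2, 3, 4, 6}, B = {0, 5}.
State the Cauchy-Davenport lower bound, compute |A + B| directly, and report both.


Cauchy-Davenport: |A + B| ≥ min(p, |A| + |B| - 1) for A, B nonempty in Z/pZ.
|A| = 5, |B| = 2, p = 7.
CD lower bound = min(7, 5 + 2 - 1) = min(7, 6) = 6.
Compute A + B mod 7 directly:
a = 0: 0+0=0, 0+5=5
a = 2: 2+0=2, 2+5=0
a = 3: 3+0=3, 3+5=1
a = 4: 4+0=4, 4+5=2
a = 6: 6+0=6, 6+5=4
A + B = {0, 1, 2, 3, 4, 5, 6}, so |A + B| = 7.
Verify: 7 ≥ 6? Yes ✓.

CD lower bound = 6, actual |A + B| = 7.


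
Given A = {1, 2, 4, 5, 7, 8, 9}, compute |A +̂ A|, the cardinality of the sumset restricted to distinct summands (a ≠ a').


Restricted sumset: A +̂ A = {a + a' : a ∈ A, a' ∈ A, a ≠ a'}.
Equivalently, take A + A and drop any sum 2a that is achievable ONLY as a + a for a ∈ A (i.e. sums representable only with equal summands).
Enumerate pairs (a, a') with a < a' (symmetric, so each unordered pair gives one sum; this covers all a ≠ a'):
  1 + 2 = 3
  1 + 4 = 5
  1 + 5 = 6
  1 + 7 = 8
  1 + 8 = 9
  1 + 9 = 10
  2 + 4 = 6
  2 + 5 = 7
  2 + 7 = 9
  2 + 8 = 10
  2 + 9 = 11
  4 + 5 = 9
  4 + 7 = 11
  4 + 8 = 12
  4 + 9 = 13
  5 + 7 = 12
  5 + 8 = 13
  5 + 9 = 14
  7 + 8 = 15
  7 + 9 = 16
  8 + 9 = 17
Collected distinct sums: {3, 5, 6, 7, 8, 9, 10, 11, 12, 13, 14, 15, 16, 17}
|A +̂ A| = 14
(Reference bound: |A +̂ A| ≥ 2|A| - 3 for |A| ≥ 2, with |A| = 7 giving ≥ 11.)

|A +̂ A| = 14


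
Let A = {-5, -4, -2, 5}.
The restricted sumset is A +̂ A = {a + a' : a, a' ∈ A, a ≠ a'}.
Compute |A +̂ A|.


Restricted sumset: A +̂ A = {a + a' : a ∈ A, a' ∈ A, a ≠ a'}.
Equivalently, take A + A and drop any sum 2a that is achievable ONLY as a + a for a ∈ A (i.e. sums representable only with equal summands).
Enumerate pairs (a, a') with a < a' (symmetric, so each unordered pair gives one sum; this covers all a ≠ a'):
  -5 + -4 = -9
  -5 + -2 = -7
  -5 + 5 = 0
  -4 + -2 = -6
  -4 + 5 = 1
  -2 + 5 = 3
Collected distinct sums: {-9, -7, -6, 0, 1, 3}
|A +̂ A| = 6
(Reference bound: |A +̂ A| ≥ 2|A| - 3 for |A| ≥ 2, with |A| = 4 giving ≥ 5.)

|A +̂ A| = 6


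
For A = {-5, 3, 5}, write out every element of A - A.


A - A = {a - a' : a, a' ∈ A}.
Compute a - a' for each ordered pair (a, a'):
a = -5: -5--5=0, -5-3=-8, -5-5=-10
a = 3: 3--5=8, 3-3=0, 3-5=-2
a = 5: 5--5=10, 5-3=2, 5-5=0
Collecting distinct values (and noting 0 appears from a-a):
A - A = {-10, -8, -2, 0, 2, 8, 10}
|A - A| = 7

A - A = {-10, -8, -2, 0, 2, 8, 10}


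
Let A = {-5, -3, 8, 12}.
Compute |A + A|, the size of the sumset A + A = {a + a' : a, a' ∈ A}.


A + A = {a + a' : a, a' ∈ A}; |A| = 4.
General bounds: 2|A| - 1 ≤ |A + A| ≤ |A|(|A|+1)/2, i.e. 7 ≤ |A + A| ≤ 10.
Lower bound 2|A|-1 is attained iff A is an arithmetic progression.
Enumerate sums a + a' for a ≤ a' (symmetric, so this suffices):
a = -5: -5+-5=-10, -5+-3=-8, -5+8=3, -5+12=7
a = -3: -3+-3=-6, -3+8=5, -3+12=9
a = 8: 8+8=16, 8+12=20
a = 12: 12+12=24
Distinct sums: {-10, -8, -6, 3, 5, 7, 9, 16, 20, 24}
|A + A| = 10

|A + A| = 10
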